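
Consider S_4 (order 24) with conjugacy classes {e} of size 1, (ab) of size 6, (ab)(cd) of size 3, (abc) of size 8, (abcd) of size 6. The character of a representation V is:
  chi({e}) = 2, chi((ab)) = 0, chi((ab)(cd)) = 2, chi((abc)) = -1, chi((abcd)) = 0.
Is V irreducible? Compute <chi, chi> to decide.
Irreducible: <chi, chi> = 1.

Details: <chi, chi> = (1/|G|) sum_C |C| * |chi(C)|^2 = (1/24)[1*|2|^2 + 6*|0|^2 + 3*|2|^2 + 8*|-1|^2 + 6*|0|^2]
  = (1/24)[(4) + (0) + (12) + (8) + (0)] = 24/24 = 1.
A character is irreducible iff <chi, chi> = 1, so this representation is irreducible.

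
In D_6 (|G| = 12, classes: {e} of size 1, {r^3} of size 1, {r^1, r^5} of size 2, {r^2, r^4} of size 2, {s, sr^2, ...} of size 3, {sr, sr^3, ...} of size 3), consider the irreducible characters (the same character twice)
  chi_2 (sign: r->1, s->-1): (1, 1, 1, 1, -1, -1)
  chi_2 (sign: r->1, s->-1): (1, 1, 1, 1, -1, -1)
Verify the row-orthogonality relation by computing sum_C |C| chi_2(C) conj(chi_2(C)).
Sum = 12 = |G| = 12; so <chi_2, chi_2> = 1 (norm-1 confirms irreducibility).

Compute term by term over conjugacy classes (|C| * chi_2(C) * conj(chi_2(C))):
  1*(1)*conj(1) + 1*(1)*conj(1) + 2*(1)*conj(1) + 2*(1)*conj(1) + 3*(-1)*conj(-1) + 3*(-1)*conj(-1)
  = (1) + (1) + (2) + (2) + (3) + (3)
  = 12.
Dividing by |G| = 12 gives 12/12 = 1, matching the row-orthogonality relation <chi_2, chi_2> = [chi_2 = chi_2].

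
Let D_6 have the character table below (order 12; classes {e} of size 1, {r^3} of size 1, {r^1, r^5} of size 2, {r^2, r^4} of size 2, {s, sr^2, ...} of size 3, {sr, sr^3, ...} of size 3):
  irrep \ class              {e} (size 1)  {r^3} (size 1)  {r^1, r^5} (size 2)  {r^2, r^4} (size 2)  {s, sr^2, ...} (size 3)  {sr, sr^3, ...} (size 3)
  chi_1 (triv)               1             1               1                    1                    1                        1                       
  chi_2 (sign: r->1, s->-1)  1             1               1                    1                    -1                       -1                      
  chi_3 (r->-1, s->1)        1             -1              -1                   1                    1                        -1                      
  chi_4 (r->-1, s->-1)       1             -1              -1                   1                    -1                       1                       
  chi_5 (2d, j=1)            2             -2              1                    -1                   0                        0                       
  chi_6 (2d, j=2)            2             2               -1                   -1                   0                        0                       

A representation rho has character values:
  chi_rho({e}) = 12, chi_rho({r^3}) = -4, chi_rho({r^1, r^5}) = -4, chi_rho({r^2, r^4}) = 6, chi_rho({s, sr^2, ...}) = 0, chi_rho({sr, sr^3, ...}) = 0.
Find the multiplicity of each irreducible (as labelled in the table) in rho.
Multiplicities: chi_1: 1, chi_2: 1, chi_3: 3, chi_4: 3, chi_5: 1, chi_6: 1.

Use <chi_rho, chi> = (1/|G|) sum_C |C| * chi_rho(C) * conj(chi(C)) with |G| = 12 for each irreducible chi in the table:
  <chi_rho, chi_1> = (1/12)[1*(12)*conj(1) + 1*(-4)*conj(1) + 2*(-4)*conj(1) + 2*(6)*conj(1) + 3*(0)*conj(1) + 3*(0)*conj(1)]
      = (1/12)[(12) + (-4) + (-8) + (12) + (0) + (0)] = 12/12 = 1
  <chi_rho, chi_2> = (1/12)[1*(12)*conj(1) + 1*(-4)*conj(1) + 2*(-4)*conj(1) + 2*(6)*conj(1) + 3*(0)*conj(-1) + 3*(0)*conj(-1)]
      = (1/12)[(12) + (-4) + (-8) + (12) + (0) + (0)] = 12/12 = 1
  <chi_rho, chi_3> = (1/12)[1*(12)*conj(1) + 1*(-4)*conj(-1) + 2*(-4)*conj(-1) + 2*(6)*conj(1) + 3*(0)*conj(1) + 3*(0)*conj(-1)]
      = (1/12)[(12) + (4) + (8) + (12) + (0) + (0)] = 36/12 = 3
  <chi_rho, chi_4> = (1/12)[1*(12)*conj(1) + 1*(-4)*conj(-1) + 2*(-4)*conj(-1) + 2*(6)*conj(1) + 3*(0)*conj(-1) + 3*(0)*conj(1)]
      = (1/12)[(12) + (4) + (8) + (12) + (0) + (0)] = 36/12 = 3
  <chi_rho, chi_5> = (1/12)[1*(12)*conj(2) + 1*(-4)*conj(-2) + 2*(-4)*conj(1) + 2*(6)*conj(-1) + 3*(0)*conj(0) + 3*(0)*conj(0)]
      = (1/12)[(24) + (8) + (-8) + (-12) + (0) + (0)] = 12/12 = 1
  <chi_rho, chi_6> = (1/12)[1*(12)*conj(2) + 1*(-4)*conj(2) + 2*(-4)*conj(-1) + 2*(6)*conj(-1) + 3*(0)*conj(0) + 3*(0)*conj(0)]
      = (1/12)[(24) + (-8) + (8) + (-12) + (0) + (0)] = 12/12 = 1
Dimension check: dim(rho) = sum (mult * dim) = 1*1 + 1*1 + 3*1 + 3*1 + 1*2 + 1*2 = 12 = chi_rho(e) = 12.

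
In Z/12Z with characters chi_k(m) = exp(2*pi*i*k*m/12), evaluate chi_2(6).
chi_2(6) = zeta_12^12 = 1

Proof sketch: chi_2(6) = zeta_12^(2*6) = zeta_12^12. Since zeta_12^12 = 1, this equals zeta_12^0 = exp(2*pi*i*0/12) = 1.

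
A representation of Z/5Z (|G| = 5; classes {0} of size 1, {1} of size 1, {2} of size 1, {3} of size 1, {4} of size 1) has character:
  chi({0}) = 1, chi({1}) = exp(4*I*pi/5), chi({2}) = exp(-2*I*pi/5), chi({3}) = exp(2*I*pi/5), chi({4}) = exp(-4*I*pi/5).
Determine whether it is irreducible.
Irreducible: <chi, chi> = 1.

Working: <chi, chi> = (1/|G|) sum_C |C| * |chi(C)|^2 = (1/5)[1*|1|^2 + 1*|exp(4*I*pi/5)|^2 + 1*|exp(-2*I*pi/5)|^2 + 1*|exp(2*I*pi/5)|^2 + 1*|exp(-4*I*pi/5)|^2]
  = (1/5)[(1) + (1) + (1) + (1) + (1)] = 5/5 = 1.
(Exp terms are combined using exp(i*s)*conj(exp(i*t)) = exp(i*(s-t)), and sums of them are collapsed using the identity that for every m > 1 the m distinct m-th roots of unity sum to 0, e.g. 1 + exp(2*I*pi/3) + exp(-2*I*pi/3) = 0.)
A character is irreducible iff <chi, chi> = 1, so this representation is irreducible.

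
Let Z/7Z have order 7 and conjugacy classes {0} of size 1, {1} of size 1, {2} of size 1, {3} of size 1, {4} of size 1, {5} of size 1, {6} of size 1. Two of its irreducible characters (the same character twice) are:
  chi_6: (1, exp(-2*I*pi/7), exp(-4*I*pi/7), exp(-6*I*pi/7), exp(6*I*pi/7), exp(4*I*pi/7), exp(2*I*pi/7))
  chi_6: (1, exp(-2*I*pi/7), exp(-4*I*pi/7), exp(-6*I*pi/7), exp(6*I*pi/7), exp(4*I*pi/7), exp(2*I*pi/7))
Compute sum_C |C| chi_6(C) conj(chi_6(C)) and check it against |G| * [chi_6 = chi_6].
Sum = 7 = |G| = 7; so <chi_6, chi_6> = 1 (norm-1 confirms irreducibility).

Argument: Compute term by term over conjugacy classes (|C| * chi_6(C) * conj(chi_6(C))):
  1*(1)*conj(1) + 1*(exp(-2*I*pi/7))*conj(exp(-2*I*pi/7)) + 1*(exp(-4*I*pi/7))*conj(exp(-4*I*pi/7)) + 1*(exp(-6*I*pi/7))*conj(exp(-6*I*pi/7)) + 1*(exp(6*I*pi/7))*conj(exp(6*I*pi/7)) + 1*(exp(4*I*pi/7))*conj(exp(4*I*pi/7)) + 1*(exp(2*I*pi/7))*conj(exp(2*I*pi/7))
  = (1) + (1) + (1) + (1) + (1) + (1) + (1)
  = 7.
(Exp terms are combined using exp(i*s)*conj(exp(i*t)) = exp(i*(s-t)), and sums of them are collapsed using the identity that for every m > 1 the m distinct m-th roots of unity sum to 0, e.g. 1 + exp(2*I*pi/3) + exp(-2*I*pi/3) = 0.)
Dividing by |G| = 7 gives 7/7 = 1, matching the row-orthogonality relation <chi_6, chi_6> = [chi_6 = chi_6].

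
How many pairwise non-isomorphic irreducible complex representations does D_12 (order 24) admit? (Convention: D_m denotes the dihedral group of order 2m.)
9

Solution. The number of irreducible complex representations of a finite group equals its number of conjugacy classes. D_12 has 9 conjugacy classes (n/2 + 3 for n even), so D_12 (order 24) has exactly 9 irreducible complex representations.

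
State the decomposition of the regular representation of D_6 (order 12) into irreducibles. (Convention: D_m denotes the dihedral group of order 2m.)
Each irreducible V_i of dimension d_i appears with multiplicity d_i, i.e. rho_reg = (direct sum over all irreducibles V_i) d_i V_i. The irreducible dimensions for D_6 are 1, 1, 1, 1, 2, 2: 4 irreducibles of dimension 1, each with multiplicity 1; 2 irreducibles of dimension 2, each with multiplicity 2. Total dimension 4*1*1 + 2*2*2 = 12 = |G|.

Justification: General theorem: in the regular representation of a finite group G, each irreducible appears with multiplicity equal to its dimension. Check: dim(rho_reg) = sum d_i^2 = 1 + 1 + 1 + 1 + 4 + 4 = 12 = |G|.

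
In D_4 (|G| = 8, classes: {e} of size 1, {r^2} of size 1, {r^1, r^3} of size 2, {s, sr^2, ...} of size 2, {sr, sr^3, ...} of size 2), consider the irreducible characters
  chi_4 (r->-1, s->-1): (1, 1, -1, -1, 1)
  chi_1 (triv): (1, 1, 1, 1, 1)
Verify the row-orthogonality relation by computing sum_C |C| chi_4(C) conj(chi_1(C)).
Sum = 0; so <chi_4, chi_1> = 0 (distinct irreducibles are orthogonal).

Solution. Compute term by term over conjugacy classes (|C| * chi_4(C) * conj(chi_1(C))):
  1*(1)*conj(1) + 1*(1)*conj(1) + 2*(-1)*conj(1) + 2*(-1)*conj(1) + 2*(1)*conj(1)
  = (1) + (1) + (-2) + (-2) + (2)
  = 0.
Dividing by |G| = 8 gives 0/8 = 0, matching the row-orthogonality relation <chi_4, chi_1> = [chi_4 = chi_1].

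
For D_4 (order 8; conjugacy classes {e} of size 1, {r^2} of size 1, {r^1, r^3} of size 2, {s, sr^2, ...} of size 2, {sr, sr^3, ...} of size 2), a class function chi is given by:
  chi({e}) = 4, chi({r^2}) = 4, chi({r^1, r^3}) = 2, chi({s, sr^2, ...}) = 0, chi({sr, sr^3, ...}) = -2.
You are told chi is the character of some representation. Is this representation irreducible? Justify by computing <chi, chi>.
Not irreducible (reducible): <chi, chi> = 6 > 1.

Explanation: <chi, chi> = (1/|G|) sum_C |C| * |chi(C)|^2 = (1/8)[1*|4|^2 + 1*|4|^2 + 2*|2|^2 + 2*|0|^2 + 2*|-2|^2]
  = (1/8)[(16) + (16) + (8) + (0) + (8)] = 48/8 = 6.
A character is irreducible iff <chi, chi> = 1, so this representation is reducible.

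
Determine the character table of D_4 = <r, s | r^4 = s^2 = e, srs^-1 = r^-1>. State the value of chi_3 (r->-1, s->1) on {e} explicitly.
Conjugacy classes: {e} of size 1, {r^2} of size 1, {r^1, r^3} of size 2, {s, sr^2, ...} of size 2, {sr, sr^3, ...} of size 2.
Character table:
  irrep \ class              {e} (size 1)  {r^2} (size 1)  {r^1, r^3} (size 2)  {s, sr^2, ...} (size 2)  {sr, sr^3, ...} (size 2)
  chi_1 (triv)               1             1               1                    1                        1                       
  chi_2 (sign: r->1, s->-1)  1             1               1                    -1                       -1                      
  chi_3 (r->-1, s->1)        1             1               -1                   1                        -1                      
  chi_4 (r->-1, s->-1)       1             1               -1                   -1                       1                       
  chi_5 (2d, j=1)            2             -2              0                    0                        0                       

Spot check: chi_3 (r->-1, s->1) on {e} = 1.

Details: D_4 has order 2*4 = 8 with 5 conjugacy classes, hence 5 irreducibles. Sum of squared dims 1 + 1 + 1 + 1 + 4 = 8 = |G|. Linear characters come from the abelianisation; the 2-dimensional irreps have character r^k -> 2*cos(2*pi*j*k/4), reflections -> 0.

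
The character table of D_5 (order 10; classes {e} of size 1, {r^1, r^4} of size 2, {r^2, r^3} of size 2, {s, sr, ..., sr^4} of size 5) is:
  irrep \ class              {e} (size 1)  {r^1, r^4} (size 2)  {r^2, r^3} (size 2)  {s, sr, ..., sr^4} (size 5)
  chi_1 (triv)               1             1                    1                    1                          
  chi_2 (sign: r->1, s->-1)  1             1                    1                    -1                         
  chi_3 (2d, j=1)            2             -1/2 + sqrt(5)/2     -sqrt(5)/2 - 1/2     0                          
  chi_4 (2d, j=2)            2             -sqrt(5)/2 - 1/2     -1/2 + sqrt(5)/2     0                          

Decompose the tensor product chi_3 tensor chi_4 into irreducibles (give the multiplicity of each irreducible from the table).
chi_3 tensor chi_4 = chi_3 + chi_4 (all other irreducibles have multiplicity 0).

Why: The character of a tensor product is the pointwise product (chi_3 * chi_4)(C) = chi_3(C) * chi_4(C):
  {e}: (2)*(2), {r^1, r^4}: (-1/2 + sqrt(5)/2)*(-sqrt(5)/2 - 1/2), {r^2, r^3}: (-sqrt(5)/2 - 1/2)*(-1/2 + sqrt(5)/2), {s, sr, ..., sr^4}: (0)*(0)
so (chi_3 * chi_4) takes values
  {e} -> 4, {r^1, r^4} -> -1, {r^2, r^3} -> -1, {s, sr, ..., sr^4} -> 0.
Now take the inner product of this character with each irreducible chi from the table, <chi_3*chi_4, chi> = (1/10) sum_C |C| (chi_3*chi_4)(C) conj(chi(C)):
  <chi_3*chi_4, chi_1> = (1/10)[1*(4)*conj(1) + 2*(-1)*conj(1) + 2*(-1)*conj(1) + 5*(0)*conj(1)]
      = (1/10)[(4) + (-2) + (-2) + (0)] = 0/10 = 0
  <chi_3*chi_4, chi_2> = (1/10)[1*(4)*conj(1) + 2*(-1)*conj(1) + 2*(-1)*conj(1) + 5*(0)*conj(-1)]
      = (1/10)[(4) + (-2) + (-2) + (0)] = 0/10 = 0
  <chi_3*chi_4, chi_3> = (1/10)[1*(4)*conj(2) + 2*(-1)*conj(-1/2 + sqrt(5)/2) + 2*(-1)*conj(-sqrt(5)/2 - 1/2) + 5*(0)*conj(0)]
      = (1/10)[(8) + (1 - sqrt(5)) + (1 + sqrt(5)) + (0)] = 10/10 = 1
  <chi_3*chi_4, chi_4> = (1/10)[1*(4)*conj(2) + 2*(-1)*conj(-sqrt(5)/2 - 1/2) + 2*(-1)*conj(-1/2 + sqrt(5)/2) + 5*(0)*conj(0)]
      = (1/10)[(8) + (1 + sqrt(5)) + (1 - sqrt(5)) + (0)] = 10/10 = 1
Hence the multiplicities are chi_3: 1, chi_4: 1. Dimension check: dim(chi_3)*dim(chi_4) = 2*2 = 4 and sum (mult * dim) = 1*2 + 1*2 = 4.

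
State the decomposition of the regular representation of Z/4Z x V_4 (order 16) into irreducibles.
Each irreducible V_i of dimension d_i appears with multiplicity d_i, i.e. rho_reg = (direct sum over all irreducibles V_i) d_i V_i. The irreducible dimensions for Z/4Z x V_4 are 1, 1, 1, 1, 1, 1, 1, 1, 1, 1, 1, 1, 1, 1, 1, 1: 16 irreducibles of dimension 1, each with multiplicity 1. Total dimension 16*1*1 = 16 = |G|.

Solution. General theorem: in the regular representation of a finite group G, each irreducible appears with multiplicity equal to its dimension. Check: dim(rho_reg) = sum d_i^2 = 1 + 1 + 1 + 1 + 1 + 1 + 1 + 1 + 1 + 1 + 1 + 1 + 1 + 1 + 1 + 1 = 16 = |G|.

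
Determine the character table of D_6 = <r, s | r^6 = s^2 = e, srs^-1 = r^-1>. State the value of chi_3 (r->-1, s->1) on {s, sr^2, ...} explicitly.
Conjugacy classes: {e} of size 1, {r^3} of size 1, {r^1, r^5} of size 2, {r^2, r^4} of size 2, {s, sr^2, ...} of size 3, {sr, sr^3, ...} of size 3.
Character table:
  irrep \ class              {e} (size 1)  {r^3} (size 1)  {r^1, r^5} (size 2)  {r^2, r^4} (size 2)  {s, sr^2, ...} (size 3)  {sr, sr^3, ...} (size 3)
  chi_1 (triv)               1             1               1                    1                    1                        1                       
  chi_2 (sign: r->1, s->-1)  1             1               1                    1                    -1                       -1                      
  chi_3 (r->-1, s->1)        1             -1              -1                   1                    1                        -1                      
  chi_4 (r->-1, s->-1)       1             -1              -1                   1                    -1                       1                       
  chi_5 (2d, j=1)            2             -2              1                    -1                   0                        0                       
  chi_6 (2d, j=2)            2             2               -1                   -1                   0                        0                       

Spot check: chi_3 (r->-1, s->1) on {s, sr^2, ...} = 1.

Reasoning: D_6 has order 2*6 = 12 with 6 conjugacy classes, hence 6 irreducibles. Sum of squared dims 1 + 1 + 1 + 1 + 4 + 4 = 12 = |G|. Linear characters come from the abelianisation; the 2-dimensional irreps have character r^k -> 2*cos(2*pi*j*k/6), reflections -> 0.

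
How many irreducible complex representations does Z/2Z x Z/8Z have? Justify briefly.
16

Working: The number of irreducible complex representations of a finite group equals its number of conjugacy classes. Z/2Z x Z/8Z is abelian of order 16, so every element is its own conjugacy class: 16 classes, so Z/2Z x Z/8Z (order 16) has exactly 16 irreducible complex representations.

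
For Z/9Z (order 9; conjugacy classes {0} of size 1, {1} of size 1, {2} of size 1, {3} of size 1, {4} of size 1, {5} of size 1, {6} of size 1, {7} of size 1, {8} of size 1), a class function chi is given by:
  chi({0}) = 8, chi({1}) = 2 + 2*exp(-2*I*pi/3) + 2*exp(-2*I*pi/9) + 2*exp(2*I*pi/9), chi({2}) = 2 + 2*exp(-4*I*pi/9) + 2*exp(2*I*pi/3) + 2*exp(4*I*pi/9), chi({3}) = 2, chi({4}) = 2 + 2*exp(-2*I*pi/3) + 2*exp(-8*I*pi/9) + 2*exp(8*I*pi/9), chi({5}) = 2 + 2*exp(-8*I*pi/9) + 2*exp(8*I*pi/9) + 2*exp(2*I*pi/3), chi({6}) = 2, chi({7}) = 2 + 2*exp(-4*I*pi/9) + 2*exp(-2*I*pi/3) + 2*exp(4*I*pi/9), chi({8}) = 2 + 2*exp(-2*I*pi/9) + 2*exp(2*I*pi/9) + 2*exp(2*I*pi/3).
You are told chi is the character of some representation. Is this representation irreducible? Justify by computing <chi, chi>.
Not irreducible (reducible): <chi, chi> = 16 > 1.

Explanation: <chi, chi> = (1/|G|) sum_C |C| * |chi(C)|^2 = (1/9)[1*|8|^2 + 1*|2 + 2*exp(-2*I*pi/3) + 2*exp(-2*I*pi/9) + 2*exp(2*I*pi/9)|^2 + 1*|2 + 2*exp(-4*I*pi/9) + 2*exp(2*I*pi/3) + 2*exp(4*I*pi/9)|^2 + 1*|2|^2 + 1*|2 + 2*exp(-2*I*pi/3) + 2*exp(-8*I*pi/9) + 2*exp(8*I*pi/9)|^2 + 1*|2 + 2*exp(-8*I*pi/9) + 2*exp(8*I*pi/9) + 2*exp(2*I*pi/3)|^2 + 1*|2|^2 + 1*|2 + 2*exp(-4*I*pi/9) + 2*exp(-2*I*pi/3) + 2*exp(4*I*pi/9)|^2 + 1*|2 + 2*exp(-2*I*pi/9) + 2*exp(2*I*pi/9) + 2*exp(2*I*pi/3)|^2]
  = (1/9)[(64) + (16 + 8*exp(-4*I*pi/9) + 8*exp(-2*I*pi/9) + 4*exp(-2*I*pi/3) + 4*exp(-8*I*pi/9) + 4*exp(8*I*pi/9) + 4*exp(2*I*pi/3) + 8*exp(2*I*pi/9) + 8*exp(4*I*pi/9)) + (16 + 8*exp(-4*I*pi/9) + 4*exp(-2*I*pi/3) + 8*exp(-8*I*pi/9) + 4*exp(-2*I*pi/9) + 4*exp(2*I*pi/9) + 8*exp(8*I*pi/9) + 4*exp(2*I*pi/3) + 8*exp(4*I*pi/9)) + (4) + (16 + 8*exp(-2*I*pi/9) + 4*exp(-4*I*pi/9) + 4*exp(-2*I*pi/3) + 8*exp(-8*I*pi/9) + 8*exp(8*I*pi/9) + 4*exp(2*I*pi/3) + 4*exp(4*I*pi/9) + 8*exp(2*I*pi/9)) + (16 + 8*exp(-2*I*pi/9) + 4*exp(-4*I*pi/9) + 4*exp(-2*I*pi/3) + 8*exp(-8*I*pi/9) + 8*exp(8*I*pi/9) + 4*exp(2*I*pi/3) + 4*exp(4*I*pi/9) + 8*exp(2*I*pi/9)) + (4) + (16 + 8*exp(-4*I*pi/9) + 4*exp(-2*I*pi/3) + 8*exp(-8*I*pi/9) + 4*exp(-2*I*pi/9) + 4*exp(2*I*pi/9) + 8*exp(8*I*pi/9) + 4*exp(2*I*pi/3) + 8*exp(4*I*pi/9)) + (16 + 8*exp(-4*I*pi/9) + 8*exp(-2*I*pi/9) + 4*exp(-2*I*pi/3) + 4*exp(-8*I*pi/9) + 4*exp(8*I*pi/9) + 4*exp(2*I*pi/3) + 8*exp(2*I*pi/9) + 8*exp(4*I*pi/9))] = 144/9 = 16.
(Exp terms are combined using exp(i*s)*conj(exp(i*t)) = exp(i*(s-t)), and sums of them are collapsed using the identity that for every m > 1 the m distinct m-th roots of unity sum to 0, e.g. 1 + exp(2*I*pi/3) + exp(-2*I*pi/3) = 0.)
A character is irreducible iff <chi, chi> = 1, so this representation is reducible.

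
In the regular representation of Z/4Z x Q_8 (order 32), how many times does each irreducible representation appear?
Each irreducible V_i of dimension d_i appears with multiplicity d_i, i.e. rho_reg = (direct sum over all irreducibles V_i) d_i V_i. The irreducible dimensions for Z/4Z x Q_8 are 1, 1, 1, 1, 1, 1, 1, 1, 1, 1, 1, 1, 1, 1, 1, 1, 2, 2, 2, 2: 16 irreducibles of dimension 1, each with multiplicity 1; 4 irreducibles of dimension 2, each with multiplicity 2. Total dimension 16*1*1 + 4*2*2 = 32 = |G|.

Details: General theorem: in the regular representation of a finite group G, each irreducible appears with multiplicity equal to its dimension. Check: dim(rho_reg) = sum d_i^2 = 1 + 1 + 1 + 1 + 1 + 1 + 1 + 1 + 1 + 1 + 1 + 1 + 1 + 1 + 1 + 1 + 4 + 4 + 4 + 4 = 32 = |G|.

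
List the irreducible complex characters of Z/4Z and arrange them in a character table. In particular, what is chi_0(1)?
Character table of Z/4Z (irreps indexed chi_0,...,chi_3 with chi_k(m) = zeta_4^(k*m), zeta_4 = exp(2*pi*i/4)):
  irrep \ class  {0} (size 1)  {1} (size 1)  {2} (size 1)  {3} (size 1)
  chi_0          1             1             1             1           
  chi_1          1             I             -1            -I          
  chi_2          1             -1            1             -1          
  chi_3          1             -I            -1            I           

Spot check: chi_0(1) = zeta_4^(0*1) = zeta_4^0 = 1.

Z/4Z is abelian, so all 4 irreducible complex representations are 1-dimensional. They are given by chi_k(m) = zeta_4^(k*m) for k = 0,...,3. Row orthogonality: sum_m chi_k(m) conj(chi_l(m)) = 4 * [k = l].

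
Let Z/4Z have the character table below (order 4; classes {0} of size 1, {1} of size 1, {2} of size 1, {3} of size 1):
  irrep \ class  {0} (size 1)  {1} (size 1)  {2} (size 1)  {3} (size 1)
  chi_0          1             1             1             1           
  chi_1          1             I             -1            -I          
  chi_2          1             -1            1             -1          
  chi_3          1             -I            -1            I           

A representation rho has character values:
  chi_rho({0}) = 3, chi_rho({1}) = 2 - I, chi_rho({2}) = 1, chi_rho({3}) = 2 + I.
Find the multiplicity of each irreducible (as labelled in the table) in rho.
Multiplicities: chi_0: 2, chi_1: 0, chi_2: 0, chi_3: 1.

Solution. Use <chi_rho, chi> = (1/|G|) sum_C |C| * chi_rho(C) * conj(chi(C)) with |G| = 4 for each irreducible chi in the table:
  <chi_rho, chi_0> = (1/4)[1*(3)*conj(1) + 1*(2 - I)*conj(1) + 1*(1)*conj(1) + 1*(2 + I)*conj(1)]
      = (1/4)[(3) + (2 - I) + (1) + (2 + I)] = 8/4 = 2
  <chi_rho, chi_1> = (1/4)[1*(3)*conj(1) + 1*(2 - I)*conj(I) + 1*(1)*conj(-1) + 1*(2 + I)*conj(-I)]
      = (1/4)[(3) + (-1 - 2*I) + (-1) + (-1 + 2*I)] = 0/4 = 0
  <chi_rho, chi_2> = (1/4)[1*(3)*conj(1) + 1*(2 - I)*conj(-1) + 1*(1)*conj(1) + 1*(2 + I)*conj(-1)]
      = (1/4)[(3) + (-2 + I) + (1) + (-2 - I)] = 0/4 = 0
  <chi_rho, chi_3> = (1/4)[1*(3)*conj(1) + 1*(2 - I)*conj(-I) + 1*(1)*conj(-1) + 1*(2 + I)*conj(I)]
      = (1/4)[(3) + (1 + 2*I) + (-1) + (1 - 2*I)] = 4/4 = 1
(Exp terms are combined using exp(i*s)*conj(exp(i*t)) = exp(i*(s-t)), and sums of them are collapsed using the identity that for every m > 1 the m distinct m-th roots of unity sum to 0, e.g. 1 + exp(2*I*pi/3) + exp(-2*I*pi/3) = 0.)
Dimension check: dim(rho) = sum (mult * dim) = 2*1 + 0*1 + 0*1 + 1*1 = 3 = chi_rho(e) = 3.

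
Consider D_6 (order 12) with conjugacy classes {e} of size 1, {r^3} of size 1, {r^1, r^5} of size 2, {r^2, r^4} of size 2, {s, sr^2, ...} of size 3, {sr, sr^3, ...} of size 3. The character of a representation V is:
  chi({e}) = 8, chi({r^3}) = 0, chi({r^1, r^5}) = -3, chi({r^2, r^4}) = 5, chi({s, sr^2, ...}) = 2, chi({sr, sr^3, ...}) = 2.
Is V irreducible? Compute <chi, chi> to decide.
Not irreducible (reducible): <chi, chi> = 13 > 1.

Reasoning: <chi, chi> = (1/|G|) sum_C |C| * |chi(C)|^2 = (1/12)[1*|8|^2 + 1*|0|^2 + 2*|-3|^2 + 2*|5|^2 + 3*|2|^2 + 3*|2|^2]
  = (1/12)[(64) + (0) + (18) + (50) + (12) + (12)] = 156/12 = 13.
A character is irreducible iff <chi, chi> = 1, so this representation is reducible.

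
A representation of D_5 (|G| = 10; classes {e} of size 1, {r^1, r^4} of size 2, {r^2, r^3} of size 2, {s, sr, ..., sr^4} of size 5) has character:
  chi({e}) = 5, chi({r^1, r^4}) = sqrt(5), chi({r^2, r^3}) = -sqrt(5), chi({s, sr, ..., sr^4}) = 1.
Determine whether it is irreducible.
Not irreducible (reducible): <chi, chi> = 5 > 1.

Derivation: <chi, chi> = (1/|G|) sum_C |C| * |chi(C)|^2 = (1/10)[1*|5|^2 + 2*|sqrt(5)|^2 + 2*|-sqrt(5)|^2 + 5*|1|^2]
  = (1/10)[(25) + (10) + (10) + (5)] = 50/10 = 5.
A character is irreducible iff <chi, chi> = 1, so this representation is reducible.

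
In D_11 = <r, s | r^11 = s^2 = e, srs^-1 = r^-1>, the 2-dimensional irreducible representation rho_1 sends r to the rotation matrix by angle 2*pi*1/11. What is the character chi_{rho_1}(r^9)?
chi_{rho_1}(r^9) = 2*cos(2*pi*1*9/11) = 2*cos(4*pi/11)

Reasoning: rho_1(r^9) is rotation by angle 2*pi*1*9/11, whose trace is 2*cos(2*pi*1*9/11) = 2*cos(4*pi/11).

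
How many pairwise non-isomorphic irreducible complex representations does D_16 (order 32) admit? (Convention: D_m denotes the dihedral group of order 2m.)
11

Justification: The number of irreducible complex representations of a finite group equals its number of conjugacy classes. D_16 has 11 conjugacy classes (n/2 + 3 for n even), so D_16 (order 32) has exactly 11 irreducible complex representations.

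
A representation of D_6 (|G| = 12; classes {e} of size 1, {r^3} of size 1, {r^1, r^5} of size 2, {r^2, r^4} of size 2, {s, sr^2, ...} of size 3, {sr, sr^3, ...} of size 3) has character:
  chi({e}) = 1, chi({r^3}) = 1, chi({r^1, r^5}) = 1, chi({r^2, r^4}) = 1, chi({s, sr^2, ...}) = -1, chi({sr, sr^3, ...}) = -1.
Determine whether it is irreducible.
Irreducible: <chi, chi> = 1.

Derivation: <chi, chi> = (1/|G|) sum_C |C| * |chi(C)|^2 = (1/12)[1*|1|^2 + 1*|1|^2 + 2*|1|^2 + 2*|1|^2 + 3*|-1|^2 + 3*|-1|^2]
  = (1/12)[(1) + (1) + (2) + (2) + (3) + (3)] = 12/12 = 1.
A character is irreducible iff <chi, chi> = 1, so this representation is irreducible.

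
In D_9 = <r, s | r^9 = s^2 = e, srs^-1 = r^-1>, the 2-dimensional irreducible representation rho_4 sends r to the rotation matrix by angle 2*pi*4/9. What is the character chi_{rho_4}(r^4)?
chi_{rho_4}(r^4) = 2*cos(2*pi*4*4/9) = 2*cos(4*pi/9)

Details: rho_4(r^4) is rotation by angle 2*pi*4*4/9, whose trace is 2*cos(2*pi*4*4/9) = 2*cos(4*pi/9).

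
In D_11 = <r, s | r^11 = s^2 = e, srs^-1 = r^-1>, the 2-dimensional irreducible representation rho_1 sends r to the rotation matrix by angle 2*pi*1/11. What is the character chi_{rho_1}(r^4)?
chi_{rho_1}(r^4) = 2*cos(2*pi*1*4/11) = -2*cos(3*pi/11)

Details: rho_1(r^4) is rotation by angle 2*pi*1*4/11, whose trace is 2*cos(2*pi*1*4/11) = -2*cos(3*pi/11).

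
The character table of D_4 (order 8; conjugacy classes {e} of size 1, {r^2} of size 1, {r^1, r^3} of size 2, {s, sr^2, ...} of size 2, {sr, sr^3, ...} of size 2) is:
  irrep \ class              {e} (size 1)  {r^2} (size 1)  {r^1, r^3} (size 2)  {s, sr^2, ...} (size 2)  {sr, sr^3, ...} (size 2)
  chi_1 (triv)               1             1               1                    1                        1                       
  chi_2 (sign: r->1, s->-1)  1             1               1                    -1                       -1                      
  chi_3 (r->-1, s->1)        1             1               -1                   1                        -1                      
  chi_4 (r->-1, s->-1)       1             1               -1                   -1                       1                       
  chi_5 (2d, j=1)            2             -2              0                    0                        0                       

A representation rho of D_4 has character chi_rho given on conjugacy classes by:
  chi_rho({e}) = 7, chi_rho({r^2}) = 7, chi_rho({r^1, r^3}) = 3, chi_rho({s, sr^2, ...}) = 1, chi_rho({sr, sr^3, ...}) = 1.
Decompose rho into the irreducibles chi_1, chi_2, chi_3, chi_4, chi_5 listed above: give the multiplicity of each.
Multiplicities: chi_1: 3, chi_2: 2, chi_3: 1, chi_4: 1, chi_5: 0.

Justification: Use <chi_rho, chi> = (1/|G|) sum_C |C| * chi_rho(C) * conj(chi(C)) with |G| = 8 for each irreducible chi in the table:
  <chi_rho, chi_1> = (1/8)[1*(7)*conj(1) + 1*(7)*conj(1) + 2*(3)*conj(1) + 2*(1)*conj(1) + 2*(1)*conj(1)]
      = (1/8)[(7) + (7) + (6) + (2) + (2)] = 24/8 = 3
  <chi_rho, chi_2> = (1/8)[1*(7)*conj(1) + 1*(7)*conj(1) + 2*(3)*conj(1) + 2*(1)*conj(-1) + 2*(1)*conj(-1)]
      = (1/8)[(7) + (7) + (6) + (-2) + (-2)] = 16/8 = 2
  <chi_rho, chi_3> = (1/8)[1*(7)*conj(1) + 1*(7)*conj(1) + 2*(3)*conj(-1) + 2*(1)*conj(1) + 2*(1)*conj(-1)]
      = (1/8)[(7) + (7) + (-6) + (2) + (-2)] = 8/8 = 1
  <chi_rho, chi_4> = (1/8)[1*(7)*conj(1) + 1*(7)*conj(1) + 2*(3)*conj(-1) + 2*(1)*conj(-1) + 2*(1)*conj(1)]
      = (1/8)[(7) + (7) + (-6) + (-2) + (2)] = 8/8 = 1
  <chi_rho, chi_5> = (1/8)[1*(7)*conj(2) + 1*(7)*conj(-2) + 2*(3)*conj(0) + 2*(1)*conj(0) + 2*(1)*conj(0)]
      = (1/8)[(14) + (-14) + (0) + (0) + (0)] = 0/8 = 0
Dimension check: dim(rho) = sum (mult * dim) = 3*1 + 2*1 + 1*1 + 1*1 + 0*2 = 7 = chi_rho(e) = 7.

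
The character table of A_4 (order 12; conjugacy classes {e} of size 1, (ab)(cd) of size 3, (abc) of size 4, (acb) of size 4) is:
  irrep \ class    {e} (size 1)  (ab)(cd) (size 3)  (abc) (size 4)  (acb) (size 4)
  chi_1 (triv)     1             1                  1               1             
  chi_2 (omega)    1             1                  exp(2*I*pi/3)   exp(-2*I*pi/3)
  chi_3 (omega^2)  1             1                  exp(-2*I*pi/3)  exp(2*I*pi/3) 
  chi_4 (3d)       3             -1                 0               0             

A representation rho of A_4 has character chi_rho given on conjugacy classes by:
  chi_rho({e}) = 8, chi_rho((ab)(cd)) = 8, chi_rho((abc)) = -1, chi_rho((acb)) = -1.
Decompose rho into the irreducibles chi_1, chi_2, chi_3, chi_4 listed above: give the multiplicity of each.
Multiplicities: chi_1: 2, chi_2: 3, chi_3: 3, chi_4: 0.

Explanation: Use <chi_rho, chi> = (1/|G|) sum_C |C| * chi_rho(C) * conj(chi(C)) with |G| = 12 for each irreducible chi in the table:
  <chi_rho, chi_1> = (1/12)[1*(8)*conj(1) + 3*(8)*conj(1) + 4*(-1)*conj(1) + 4*(-1)*conj(1)]
      = (1/12)[(8) + (24) + (-4) + (-4)] = 24/12 = 2
  <chi_rho, chi_2> = (1/12)[1*(8)*conj(1) + 3*(8)*conj(1) + 4*(-1)*conj(exp(2*I*pi/3)) + 4*(-1)*conj(exp(-2*I*pi/3))]
      = (1/12)[(8) + (24) + (12 + 8*exp(-2*I*pi/3) + 12*exp(2*I*pi/3)) + (12 + 12*exp(-2*I*pi/3) + 8*exp(2*I*pi/3))] = 36/12 = 3
  <chi_rho, chi_3> = (1/12)[1*(8)*conj(1) + 3*(8)*conj(1) + 4*(-1)*conj(exp(-2*I*pi/3)) + 4*(-1)*conj(exp(2*I*pi/3))]
      = (1/12)[(8) + (24) + (12 + 12*exp(-2*I*pi/3) + 8*exp(2*I*pi/3)) + (12 + 8*exp(-2*I*pi/3) + 12*exp(2*I*pi/3))] = 36/12 = 3
  <chi_rho, chi_4> = (1/12)[1*(8)*conj(3) + 3*(8)*conj(-1) + 4*(-1)*conj(0) + 4*(-1)*conj(0)]
      = (1/12)[(24) + (-24) + (0) + (0)] = 0/12 = 0
(Exp terms are combined using exp(i*s)*conj(exp(i*t)) = exp(i*(s-t)), and sums of them are collapsed using the identity that for every m > 1 the m distinct m-th roots of unity sum to 0, e.g. 1 + exp(2*I*pi/3) + exp(-2*I*pi/3) = 0.)
Dimension check: dim(rho) = sum (mult * dim) = 2*1 + 3*1 + 3*1 + 0*3 = 8 = chi_rho(e) = 8.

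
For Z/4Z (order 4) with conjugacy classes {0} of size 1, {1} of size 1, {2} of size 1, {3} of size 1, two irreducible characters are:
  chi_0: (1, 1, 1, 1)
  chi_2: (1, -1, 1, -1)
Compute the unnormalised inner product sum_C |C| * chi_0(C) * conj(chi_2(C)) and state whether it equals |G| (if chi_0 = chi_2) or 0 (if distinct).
Sum = 0; so <chi_0, chi_2> = 0 (distinct irreducibles are orthogonal).

Working: Compute term by term over conjugacy classes (|C| * chi_0(C) * conj(chi_2(C))):
  1*(1)*conj(1) + 1*(1)*conj(-1) + 1*(1)*conj(1) + 1*(1)*conj(-1)
  = (1) + (-1) + (1) + (-1)
  = 0.
(Exp terms are combined using exp(i*s)*conj(exp(i*t)) = exp(i*(s-t)), and sums of them are collapsed using the identity that for every m > 1 the m distinct m-th roots of unity sum to 0, e.g. 1 + exp(2*I*pi/3) + exp(-2*I*pi/3) = 0.)
Dividing by |G| = 4 gives 0/4 = 0, matching the row-orthogonality relation <chi_0, chi_2> = [chi_0 = chi_2].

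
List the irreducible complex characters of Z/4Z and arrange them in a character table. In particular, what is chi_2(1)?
Character table of Z/4Z (irreps indexed chi_0,...,chi_3 with chi_k(m) = zeta_4^(k*m), zeta_4 = exp(2*pi*i/4)):
  irrep \ class  {0} (size 1)  {1} (size 1)  {2} (size 1)  {3} (size 1)
  chi_0          1             1             1             1           
  chi_1          1             I             -1            -I          
  chi_2          1             -1            1             -1          
  chi_3          1             -I            -1            I           

Spot check: chi_2(1) = zeta_4^(2*1) = zeta_4^2 = -1.

Reasoning: Z/4Z is abelian, so all 4 irreducible complex representations are 1-dimensional. They are given by chi_k(m) = zeta_4^(k*m) for k = 0,...,3. Row orthogonality: sum_m chi_k(m) conj(chi_l(m)) = 4 * [k = l].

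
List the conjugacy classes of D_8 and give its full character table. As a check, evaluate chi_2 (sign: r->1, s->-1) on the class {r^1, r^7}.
Conjugacy classes: {e} of size 1, {r^4} of size 1, {r^1, r^7} of size 2, {r^2, r^6} of size 2, {r^3, r^5} of size 2, {s, sr^2, ...} of size 4, {sr, sr^3, ...} of size 4.
Character table:
  irrep \ class              {e} (size 1)  {r^4} (size 1)  {r^1, r^7} (size 2)  {r^2, r^6} (size 2)  {r^3, r^5} (size 2)  {s, sr^2, ...} (size 4)  {sr, sr^3, ...} (size 4)
  chi_1 (triv)               1             1               1                    1                    1                    1                        1                       
  chi_2 (sign: r->1, s->-1)  1             1               1                    1                    1                    -1                       -1                      
  chi_3 (r->-1, s->1)        1             1               -1                   1                    -1                   1                        -1                      
  chi_4 (r->-1, s->-1)       1             1               -1                   1                    -1                   -1                       1                       
  chi_5 (2d, j=1)            2             -2              sqrt(2)              0                    -sqrt(2)             0                        0                       
  chi_6 (2d, j=2)            2             2               0                    -2                   0                    0                        0                       
  chi_7 (2d, j=3)            2             -2              -sqrt(2)             0                    sqrt(2)              0                        0                       

Spot check: chi_2 (sign: r->1, s->-1) on {r^1, r^7} = 1.

Argument: D_8 has order 2*8 = 16 with 7 conjugacy classes, hence 7 irreducibles. Sum of squared dims 1 + 1 + 1 + 1 + 4 + 4 + 4 = 16 = |G|. Linear characters come from the abelianisation; the 2-dimensional irreps have character r^k -> 2*cos(2*pi*j*k/8), reflections -> 0.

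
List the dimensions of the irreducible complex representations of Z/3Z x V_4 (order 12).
Dimensions: 1, 1, 1, 1, 1, 1, 1, 1, 1, 1, 1, 1

There are 12 irreducibles (= number of conjugacy classes). Their dimensions d_i satisfy sum d_i^2 = |G| = 12: 1 + 1 + 1 + 1 + 1 + 1 + 1 + 1 + 1 + 1 + 1 + 1 = 12. (For the product with Z/3Z: each of the 3 1-dim characters of Z/3Z tensors with each irrep of V_4, giving 3 copies of each V_4-dimension.)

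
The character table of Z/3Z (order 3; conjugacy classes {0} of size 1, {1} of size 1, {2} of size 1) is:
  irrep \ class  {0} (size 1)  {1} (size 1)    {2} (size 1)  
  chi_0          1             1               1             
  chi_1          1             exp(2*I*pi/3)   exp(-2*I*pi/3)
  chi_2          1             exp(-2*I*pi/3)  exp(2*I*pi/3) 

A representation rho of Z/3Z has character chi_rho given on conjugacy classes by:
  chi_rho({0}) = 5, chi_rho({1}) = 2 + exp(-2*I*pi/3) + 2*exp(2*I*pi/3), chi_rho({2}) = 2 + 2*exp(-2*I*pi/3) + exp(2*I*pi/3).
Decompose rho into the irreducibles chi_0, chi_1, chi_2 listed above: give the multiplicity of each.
Multiplicities: chi_0: 2, chi_1: 2, chi_2: 1.

Working: Use <chi_rho, chi> = (1/|G|) sum_C |C| * chi_rho(C) * conj(chi(C)) with |G| = 3 for each irreducible chi in the table:
  <chi_rho, chi_0> = (1/3)[1*(5)*conj(1) + 1*(2 + exp(-2*I*pi/3) + 2*exp(2*I*pi/3))*conj(1) + 1*(2 + 2*exp(-2*I*pi/3) + exp(2*I*pi/3))*conj(1)]
      = (1/3)[(5) + (2 + exp(-2*I*pi/3) + 2*exp(2*I*pi/3)) + (2 + 2*exp(-2*I*pi/3) + exp(2*I*pi/3))] = 6/3 = 2
  <chi_rho, chi_1> = (1/3)[1*(5)*conj(1) + 1*(2 + exp(-2*I*pi/3) + 2*exp(2*I*pi/3))*conj(exp(2*I*pi/3)) + 1*(2 + 2*exp(-2*I*pi/3) + exp(2*I*pi/3))*conj(exp(-2*I*pi/3))]
      = (1/3)[(5) + (2 + 2*exp(-2*I*pi/3) + exp(2*I*pi/3)) + (2 + exp(-2*I*pi/3) + 2*exp(2*I*pi/3))] = 6/3 = 2
  <chi_rho, chi_2> = (1/3)[1*(5)*conj(1) + 1*(2 + exp(-2*I*pi/3) + 2*exp(2*I*pi/3))*conj(exp(-2*I*pi/3)) + 1*(2 + 2*exp(-2*I*pi/3) + exp(2*I*pi/3))*conj(exp(2*I*pi/3))]
      = (1/3)[(5) + (-1) + (-1)] = 3/3 = 1
(Exp terms are combined using exp(i*s)*conj(exp(i*t)) = exp(i*(s-t)), and sums of them are collapsed using the identity that for every m > 1 the m distinct m-th roots of unity sum to 0, e.g. 1 + exp(2*I*pi/3) + exp(-2*I*pi/3) = 0.)
Dimension check: dim(rho) = sum (mult * dim) = 2*1 + 2*1 + 1*1 = 5 = chi_rho(e) = 5.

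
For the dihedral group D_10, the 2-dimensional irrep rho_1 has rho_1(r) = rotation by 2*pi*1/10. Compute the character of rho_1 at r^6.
chi_{rho_1}(r^6) = 2*cos(2*pi*1*6/10) = -sqrt(5)/2 - 1/2

Working: rho_1(r^6) is rotation by angle 2*pi*1*6/10, whose trace is 2*cos(2*pi*1*6/10) = -sqrt(5)/2 - 1/2.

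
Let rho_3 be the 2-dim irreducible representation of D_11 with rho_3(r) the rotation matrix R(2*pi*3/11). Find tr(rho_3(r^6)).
chi_{rho_3}(r^6) = 2*cos(2*pi*3*6/11) = -2*cos(3*pi/11)

Reasoning: rho_3(r^6) is rotation by angle 2*pi*3*6/11, whose trace is 2*cos(2*pi*3*6/11) = -2*cos(3*pi/11).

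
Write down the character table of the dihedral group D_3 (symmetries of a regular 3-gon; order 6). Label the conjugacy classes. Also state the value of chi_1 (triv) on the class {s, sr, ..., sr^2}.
Conjugacy classes: {e} of size 1, {r^1, r^2} of size 2, {s, sr, ..., sr^2} of size 3.
Character table:
  irrep \ class              {e} (size 1)  {r^1, r^2} (size 2)  {s, sr, ..., sr^2} (size 3)
  chi_1 (triv)               1             1                    1                          
  chi_2 (sign: r->1, s->-1)  1             1                    -1                         
  chi_3 (2d, j=1)            2             -1                   0                          

Spot check: chi_1 (triv) on {s, sr, ..., sr^2} = 1.

D_3 has order 2*3 = 6 with 3 conjugacy classes, hence 3 irreducibles. Sum of squared dims 1 + 1 + 4 = 6 = |G|. Linear characters come from the abelianisation; the 2-dimensional irreps have character r^k -> 2*cos(2*pi*j*k/3), reflections -> 0.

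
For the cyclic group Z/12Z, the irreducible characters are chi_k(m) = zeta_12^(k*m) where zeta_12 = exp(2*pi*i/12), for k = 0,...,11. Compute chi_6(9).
chi_6(9) = zeta_12^54 = -1

Argument: chi_6(9) = zeta_12^(6*9) = zeta_12^54. Since zeta_12^12 = 1, this equals zeta_12^6 = exp(2*pi*i*6/12) = -1.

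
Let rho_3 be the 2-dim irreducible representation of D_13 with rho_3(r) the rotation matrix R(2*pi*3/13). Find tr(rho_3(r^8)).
chi_{rho_3}(r^8) = 2*cos(2*pi*3*8/13) = 2*cos(4*pi/13)

Argument: rho_3(r^8) is rotation by angle 2*pi*3*8/13, whose trace is 2*cos(2*pi*3*8/13) = 2*cos(4*pi/13).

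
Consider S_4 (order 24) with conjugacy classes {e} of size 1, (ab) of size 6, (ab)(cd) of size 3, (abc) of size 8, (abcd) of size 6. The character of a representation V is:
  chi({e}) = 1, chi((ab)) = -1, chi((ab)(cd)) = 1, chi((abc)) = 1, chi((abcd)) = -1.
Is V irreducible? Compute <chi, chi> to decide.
Irreducible: <chi, chi> = 1.

Working: <chi, chi> = (1/|G|) sum_C |C| * |chi(C)|^2 = (1/24)[1*|1|^2 + 6*|-1|^2 + 3*|1|^2 + 8*|1|^2 + 6*|-1|^2]
  = (1/24)[(1) + (6) + (3) + (8) + (6)] = 24/24 = 1.
A character is irreducible iff <chi, chi> = 1, so this representation is irreducible.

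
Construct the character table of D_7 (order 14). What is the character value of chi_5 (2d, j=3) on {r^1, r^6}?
Conjugacy classes: {e} of size 1, {r^1, r^6} of size 2, {r^2, r^5} of size 2, {r^3, r^4} of size 2, {s, sr, ..., sr^6} of size 7.
Character table:
  irrep \ class              {e} (size 1)  {r^1, r^6} (size 2)  {r^2, r^5} (size 2)  {r^3, r^4} (size 2)  {s, sr, ..., sr^6} (size 7)
  chi_1 (triv)               1             1                    1                    1                    1                          
  chi_2 (sign: r->1, s->-1)  1             1                    1                    1                    -1                         
  chi_3 (2d, j=1)            2             2*cos(2*pi/7)        -2*cos(3*pi/7)       -2*cos(pi/7)         0                          
  chi_4 (2d, j=2)            2             -2*cos(3*pi/7)       -2*cos(pi/7)         2*cos(2*pi/7)        0                          
  chi_5 (2d, j=3)            2             -2*cos(pi/7)         2*cos(2*pi/7)        -2*cos(3*pi/7)       0                          

Spot check: chi_5 (2d, j=3) on {r^1, r^6} = -2*cos(pi/7).

Solution. D_7 has order 2*7 = 14 with 5 conjugacy classes, hence 5 irreducibles. Sum of squared dims 1 + 1 + 4 + 4 + 4 = 14 = |G|. Linear characters come from the abelianisation; the 2-dimensional irreps have character r^k -> 2*cos(2*pi*j*k/7), reflections -> 0.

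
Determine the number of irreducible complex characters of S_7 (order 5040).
15

The number of irreducible complex representations of a finite group equals its number of conjugacy classes. Conjugacy classes in S_7 correspond to cycle types, i.e. partitions of 7; there are p(7) = 15 of them, so S_7 (order 5040) has exactly 15 irreducible complex representations.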